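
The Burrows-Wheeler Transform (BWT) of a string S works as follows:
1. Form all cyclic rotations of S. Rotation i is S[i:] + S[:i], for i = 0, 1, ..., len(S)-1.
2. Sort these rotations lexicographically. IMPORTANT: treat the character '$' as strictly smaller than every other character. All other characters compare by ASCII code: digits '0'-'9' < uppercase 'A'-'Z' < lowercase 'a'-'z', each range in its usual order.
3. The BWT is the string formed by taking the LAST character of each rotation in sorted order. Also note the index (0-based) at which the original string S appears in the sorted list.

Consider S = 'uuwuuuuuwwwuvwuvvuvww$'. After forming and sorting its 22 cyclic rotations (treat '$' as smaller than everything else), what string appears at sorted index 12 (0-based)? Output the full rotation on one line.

All 22 rotations (rotation i = S[i:]+S[:i]):
  rot[0] = uuwuuuuuwwwuvwuvvuvww$
  rot[1] = uwuuuuuwwwuvwuvvuvww$u
  rot[2] = wuuuuuwwwuvwuvvuvww$uu
  rot[3] = uuuuuwwwuvwuvvuvww$uuw
  rot[4] = uuuuwwwuvwuvvuvww$uuwu
  rot[5] = uuuwwwuvwuvvuvww$uuwuu
  rot[6] = uuwwwuvwuvvuvww$uuwuuu
  rot[7] = uwwwuvwuvvuvww$uuwuuuu
  rot[8] = wwwuvwuvvuvww$uuwuuuuu
  rot[9] = wwuvwuvvuvww$uuwuuuuuw
  rot[10] = wuvwuvvuvww$uuwuuuuuww
  rot[11] = uvwuvvuvww$uuwuuuuuwww
  rot[12] = vwuvvuvww$uuwuuuuuwwwu
  rot[13] = wuvvuvww$uuwuuuuuwwwuv
  rot[14] = uvvuvww$uuwuuuuuwwwuvw
  rot[15] = vvuvww$uuwuuuuuwwwuvwu
  rot[16] = vuvww$uuwuuuuuwwwuvwuv
  rot[17] = uvww$uuwuuuuuwwwuvwuvv
  rot[18] = vww$uuwuuuuuwwwuvwuvvu
  rot[19] = ww$uuwuuuuuwwwuvwuvvuv
  rot[20] = w$uuwuuuuuwwwuvwuvvuvw
  rot[21] = $uuwuuuuuwwwuvwuvvuvww
Sorted (with $ < everything):
  sorted[0] = $uuwuuuuuwwwuvwuvvuvww
  sorted[1] = uuuuuwwwuvwuvvuvww$uuw
  sorted[2] = uuuuwwwuvwuvvuvww$uuwu
  sorted[3] = uuuwwwuvwuvvuvww$uuwuu
  sorted[4] = uuwuuuuuwwwuvwuvvuvww$
  sorted[5] = uuwwwuvwuvvuvww$uuwuuu
  sorted[6] = uvvuvww$uuwuuuuuwwwuvw
  sorted[7] = uvwuvvuvww$uuwuuuuuwww
  sorted[8] = uvww$uuwuuuuuwwwuvwuvv
  sorted[9] = uwuuuuuwwwuvwuvvuvww$u
  sorted[10] = uwwwuvwuvvuvww$uuwuuuu
  sorted[11] = vuvww$uuwuuuuuwwwuvwuv
  sorted[12] = vvuvww$uuwuuuuuwwwuvwu
  sorted[13] = vwuvvuvww$uuwuuuuuwwwu
  sorted[14] = vww$uuwuuuuuwwwuvwuvvu
  sorted[15] = w$uuwuuuuuwwwuvwuvvuvw
  sorted[16] = wuuuuuwwwuvwuvvuvww$uu
  sorted[17] = wuvvuvww$uuwuuuuuwwwuv
  sorted[18] = wuvwuvvuvww$uuwuuuuuww
  sorted[19] = ww$uuwuuuuuwwwuvwuvvuv
  sorted[20] = wwuvwuvvuvww$uuwuuuuuw
  sorted[21] = wwwuvwuvvuvww$uuwuuuuu
sorted[12] = vvuvww$uuwuuuuuwwwuvwu

Answer: vvuvww$uuwuuuuuwwwuvwu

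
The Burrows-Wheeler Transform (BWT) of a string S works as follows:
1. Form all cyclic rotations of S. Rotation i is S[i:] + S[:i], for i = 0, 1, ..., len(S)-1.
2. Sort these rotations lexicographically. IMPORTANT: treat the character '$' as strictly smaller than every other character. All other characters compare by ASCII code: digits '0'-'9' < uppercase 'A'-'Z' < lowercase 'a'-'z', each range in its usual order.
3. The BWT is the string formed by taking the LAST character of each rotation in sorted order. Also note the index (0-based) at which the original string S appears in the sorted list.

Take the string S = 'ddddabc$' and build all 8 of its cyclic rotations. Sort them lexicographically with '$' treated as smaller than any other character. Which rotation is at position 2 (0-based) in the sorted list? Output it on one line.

Answer: bc$dddda

Derivation:
All 8 rotations (rotation i = S[i:]+S[:i]):
  rot[0] = ddddabc$
  rot[1] = dddabc$d
  rot[2] = ddabc$dd
  rot[3] = dabc$ddd
  rot[4] = abc$dddd
  rot[5] = bc$dddda
  rot[6] = c$ddddab
  rot[7] = $ddddabc
Sorted (with $ < everything):
  sorted[0] = $ddddabc
  sorted[1] = abc$dddd
  sorted[2] = bc$dddda
  sorted[3] = c$ddddab
  sorted[4] = dabc$ddd
  sorted[5] = ddabc$dd
  sorted[6] = dddabc$d
  sorted[7] = ddddabc$
sorted[2] = bc$dddda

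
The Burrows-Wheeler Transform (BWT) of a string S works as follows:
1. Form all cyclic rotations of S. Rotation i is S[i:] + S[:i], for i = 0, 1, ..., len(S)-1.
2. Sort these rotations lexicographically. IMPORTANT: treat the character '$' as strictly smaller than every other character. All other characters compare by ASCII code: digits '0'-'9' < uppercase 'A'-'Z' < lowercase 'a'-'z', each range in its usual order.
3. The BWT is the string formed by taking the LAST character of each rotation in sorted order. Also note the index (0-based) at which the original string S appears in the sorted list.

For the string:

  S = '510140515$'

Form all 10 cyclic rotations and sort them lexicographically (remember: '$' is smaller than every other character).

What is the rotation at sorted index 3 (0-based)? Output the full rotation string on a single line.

Answer: 10140515$5

Derivation:
All 10 rotations (rotation i = S[i:]+S[:i]):
  rot[0] = 510140515$
  rot[1] = 10140515$5
  rot[2] = 0140515$51
  rot[3] = 140515$510
  rot[4] = 40515$5101
  rot[5] = 0515$51014
  rot[6] = 515$510140
  rot[7] = 15$5101405
  rot[8] = 5$51014051
  rot[9] = $510140515
Sorted (with $ < everything):
  sorted[0] = $510140515
  sorted[1] = 0140515$51
  sorted[2] = 0515$51014
  sorted[3] = 10140515$5
  sorted[4] = 140515$510
  sorted[5] = 15$5101405
  sorted[6] = 40515$5101
  sorted[7] = 5$51014051
  sorted[8] = 510140515$
  sorted[9] = 515$510140
sorted[3] = 10140515$5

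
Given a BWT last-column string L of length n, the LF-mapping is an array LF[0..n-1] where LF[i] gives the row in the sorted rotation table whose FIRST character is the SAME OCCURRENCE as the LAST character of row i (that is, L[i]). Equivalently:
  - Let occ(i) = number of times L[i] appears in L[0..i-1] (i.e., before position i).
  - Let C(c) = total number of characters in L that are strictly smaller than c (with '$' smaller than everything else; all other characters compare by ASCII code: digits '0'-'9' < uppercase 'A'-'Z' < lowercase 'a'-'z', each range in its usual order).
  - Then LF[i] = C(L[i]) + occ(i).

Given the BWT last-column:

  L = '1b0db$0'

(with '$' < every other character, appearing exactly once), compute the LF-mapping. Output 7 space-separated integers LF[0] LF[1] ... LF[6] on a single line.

Answer: 3 4 1 6 5 0 2

Derivation:
Char counts: '$':1, '0':2, '1':1, 'b':2, 'd':1
C (first-col start): C('$')=0, C('0')=1, C('1')=3, C('b')=4, C('d')=6
L[0]='1': occ=0, LF[0]=C('1')+0=3+0=3
L[1]='b': occ=0, LF[1]=C('b')+0=4+0=4
L[2]='0': occ=0, LF[2]=C('0')+0=1+0=1
L[3]='d': occ=0, LF[3]=C('d')+0=6+0=6
L[4]='b': occ=1, LF[4]=C('b')+1=4+1=5
L[5]='$': occ=0, LF[5]=C('$')+0=0+0=0
L[6]='0': occ=1, LF[6]=C('0')+1=1+1=2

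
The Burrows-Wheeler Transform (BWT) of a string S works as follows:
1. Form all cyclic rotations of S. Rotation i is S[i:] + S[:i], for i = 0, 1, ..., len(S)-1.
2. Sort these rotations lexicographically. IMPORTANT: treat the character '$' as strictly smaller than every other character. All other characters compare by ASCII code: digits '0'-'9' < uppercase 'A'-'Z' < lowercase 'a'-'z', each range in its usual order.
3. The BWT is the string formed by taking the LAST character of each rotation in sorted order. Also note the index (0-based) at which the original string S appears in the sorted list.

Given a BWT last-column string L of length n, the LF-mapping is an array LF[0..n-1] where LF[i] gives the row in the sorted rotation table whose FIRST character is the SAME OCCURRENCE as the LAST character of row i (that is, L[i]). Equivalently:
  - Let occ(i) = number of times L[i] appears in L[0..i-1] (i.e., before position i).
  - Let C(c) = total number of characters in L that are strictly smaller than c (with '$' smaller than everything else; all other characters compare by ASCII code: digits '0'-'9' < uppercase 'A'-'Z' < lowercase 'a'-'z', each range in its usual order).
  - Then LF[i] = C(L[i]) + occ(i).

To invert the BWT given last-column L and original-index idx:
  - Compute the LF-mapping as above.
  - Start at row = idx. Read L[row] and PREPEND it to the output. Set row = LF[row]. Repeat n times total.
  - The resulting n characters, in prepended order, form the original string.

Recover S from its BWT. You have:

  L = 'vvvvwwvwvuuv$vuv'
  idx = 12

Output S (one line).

LF mapping: 4 5 6 7 13 14 8 15 9 1 2 10 0 11 3 12
Walk LF starting at row 12, prepending L[row]:
  step 1: row=12, L[12]='$', prepend. Next row=LF[12]=0
  step 2: row=0, L[0]='v', prepend. Next row=LF[0]=4
  step 3: row=4, L[4]='w', prepend. Next row=LF[4]=13
  step 4: row=13, L[13]='v', prepend. Next row=LF[13]=11
  step 5: row=11, L[11]='v', prepend. Next row=LF[11]=10
  step 6: row=10, L[10]='u', prepend. Next row=LF[10]=2
  step 7: row=2, L[2]='v', prepend. Next row=LF[2]=6
  step 8: row=6, L[6]='v', prepend. Next row=LF[6]=8
  step 9: row=8, L[8]='v', prepend. Next row=LF[8]=9
  step 10: row=9, L[9]='u', prepend. Next row=LF[9]=1
  step 11: row=1, L[1]='v', prepend. Next row=LF[1]=5
  step 12: row=5, L[5]='w', prepend. Next row=LF[5]=14
  step 13: row=14, L[14]='u', prepend. Next row=LF[14]=3
  step 14: row=3, L[3]='v', prepend. Next row=LF[3]=7
  step 15: row=7, L[7]='w', prepend. Next row=LF[7]=15
  step 16: row=15, L[15]='v', prepend. Next row=LF[15]=12
Reversed output: vwvuwvuvvvuvvwv$

Answer: vwvuwvuvvvuvvwv$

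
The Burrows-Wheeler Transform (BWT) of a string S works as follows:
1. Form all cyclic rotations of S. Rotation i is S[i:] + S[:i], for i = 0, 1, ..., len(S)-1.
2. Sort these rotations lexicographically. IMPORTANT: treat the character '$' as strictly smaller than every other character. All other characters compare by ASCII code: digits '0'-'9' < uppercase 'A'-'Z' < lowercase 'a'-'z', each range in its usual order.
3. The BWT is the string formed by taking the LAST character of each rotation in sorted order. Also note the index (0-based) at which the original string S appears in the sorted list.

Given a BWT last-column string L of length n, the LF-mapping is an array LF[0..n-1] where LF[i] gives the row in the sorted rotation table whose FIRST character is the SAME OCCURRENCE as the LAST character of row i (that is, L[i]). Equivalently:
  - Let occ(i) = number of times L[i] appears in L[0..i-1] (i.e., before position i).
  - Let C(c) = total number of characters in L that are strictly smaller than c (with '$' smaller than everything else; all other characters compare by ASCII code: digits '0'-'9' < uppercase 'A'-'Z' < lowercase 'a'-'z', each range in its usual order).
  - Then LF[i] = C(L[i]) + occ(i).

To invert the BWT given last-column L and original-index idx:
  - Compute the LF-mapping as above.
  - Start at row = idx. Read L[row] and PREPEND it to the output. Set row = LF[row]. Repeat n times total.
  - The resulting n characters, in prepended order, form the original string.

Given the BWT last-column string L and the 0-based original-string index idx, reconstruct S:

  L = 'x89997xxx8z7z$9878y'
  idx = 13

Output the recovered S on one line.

LF mapping: 12 4 8 9 10 1 13 14 15 5 17 2 18 0 11 6 3 7 16
Walk LF starting at row 13, prepending L[row]:
  step 1: row=13, L[13]='$', prepend. Next row=LF[13]=0
  step 2: row=0, L[0]='x', prepend. Next row=LF[0]=12
  step 3: row=12, L[12]='z', prepend. Next row=LF[12]=18
  step 4: row=18, L[18]='y', prepend. Next row=LF[18]=16
  step 5: row=16, L[16]='7', prepend. Next row=LF[16]=3
  step 6: row=3, L[3]='9', prepend. Next row=LF[3]=9
  step 7: row=9, L[9]='8', prepend. Next row=LF[9]=5
  step 8: row=5, L[5]='7', prepend. Next row=LF[5]=1
  step 9: row=1, L[1]='8', prepend. Next row=LF[1]=4
  step 10: row=4, L[4]='9', prepend. Next row=LF[4]=10
  step 11: row=10, L[10]='z', prepend. Next row=LF[10]=17
  step 12: row=17, L[17]='8', prepend. Next row=LF[17]=7
  step 13: row=7, L[7]='x', prepend. Next row=LF[7]=14
  step 14: row=14, L[14]='9', prepend. Next row=LF[14]=11
  step 15: row=11, L[11]='7', prepend. Next row=LF[11]=2
  step 16: row=2, L[2]='9', prepend. Next row=LF[2]=8
  step 17: row=8, L[8]='x', prepend. Next row=LF[8]=15
  step 18: row=15, L[15]='8', prepend. Next row=LF[15]=6
  step 19: row=6, L[6]='x', prepend. Next row=LF[6]=13
Reversed output: x8x979x8z987897yzx$

Answer: x8x979x8z987897yzx$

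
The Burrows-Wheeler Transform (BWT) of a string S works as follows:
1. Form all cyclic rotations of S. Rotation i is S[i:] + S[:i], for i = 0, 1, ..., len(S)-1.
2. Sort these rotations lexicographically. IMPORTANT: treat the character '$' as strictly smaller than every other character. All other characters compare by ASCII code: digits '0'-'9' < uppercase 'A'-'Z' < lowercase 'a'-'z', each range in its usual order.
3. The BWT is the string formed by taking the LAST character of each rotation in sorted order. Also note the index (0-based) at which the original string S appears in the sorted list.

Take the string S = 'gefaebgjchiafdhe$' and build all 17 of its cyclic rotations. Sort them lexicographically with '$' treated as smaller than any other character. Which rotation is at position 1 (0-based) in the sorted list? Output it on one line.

Answer: aebgjchiafdhe$gef

Derivation:
All 17 rotations (rotation i = S[i:]+S[:i]):
  rot[0] = gefaebgjchiafdhe$
  rot[1] = efaebgjchiafdhe$g
  rot[2] = faebgjchiafdhe$ge
  rot[3] = aebgjchiafdhe$gef
  rot[4] = ebgjchiafdhe$gefa
  rot[5] = bgjchiafdhe$gefae
  rot[6] = gjchiafdhe$gefaeb
  rot[7] = jchiafdhe$gefaebg
  rot[8] = chiafdhe$gefaebgj
  rot[9] = hiafdhe$gefaebgjc
  rot[10] = iafdhe$gefaebgjch
  rot[11] = afdhe$gefaebgjchi
  rot[12] = fdhe$gefaebgjchia
  rot[13] = dhe$gefaebgjchiaf
  rot[14] = he$gefaebgjchiafd
  rot[15] = e$gefaebgjchiafdh
  rot[16] = $gefaebgjchiafdhe
Sorted (with $ < everything):
  sorted[0] = $gefaebgjchiafdhe
  sorted[1] = aebgjchiafdhe$gef
  sorted[2] = afdhe$gefaebgjchi
  sorted[3] = bgjchiafdhe$gefae
  sorted[4] = chiafdhe$gefaebgj
  sorted[5] = dhe$gefaebgjchiaf
  sorted[6] = e$gefaebgjchiafdh
  sorted[7] = ebgjchiafdhe$gefa
  sorted[8] = efaebgjchiafdhe$g
  sorted[9] = faebgjchiafdhe$ge
  sorted[10] = fdhe$gefaebgjchia
  sorted[11] = gefaebgjchiafdhe$
  sorted[12] = gjchiafdhe$gefaeb
  sorted[13] = he$gefaebgjchiafd
  sorted[14] = hiafdhe$gefaebgjc
  sorted[15] = iafdhe$gefaebgjch
  sorted[16] = jchiafdhe$gefaebg
sorted[1] = aebgjchiafdhe$gef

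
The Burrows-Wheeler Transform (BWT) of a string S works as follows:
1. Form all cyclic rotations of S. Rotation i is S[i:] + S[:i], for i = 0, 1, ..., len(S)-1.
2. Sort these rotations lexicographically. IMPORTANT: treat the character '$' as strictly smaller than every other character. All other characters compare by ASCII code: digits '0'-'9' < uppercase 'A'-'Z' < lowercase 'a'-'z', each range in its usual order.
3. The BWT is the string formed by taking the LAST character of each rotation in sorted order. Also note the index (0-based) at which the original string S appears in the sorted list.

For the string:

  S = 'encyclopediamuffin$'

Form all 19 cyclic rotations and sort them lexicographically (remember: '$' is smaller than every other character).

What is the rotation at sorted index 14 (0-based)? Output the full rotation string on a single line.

All 19 rotations (rotation i = S[i:]+S[:i]):
  rot[0] = encyclopediamuffin$
  rot[1] = ncyclopediamuffin$e
  rot[2] = cyclopediamuffin$en
  rot[3] = yclopediamuffin$enc
  rot[4] = clopediamuffin$ency
  rot[5] = lopediamuffin$encyc
  rot[6] = opediamuffin$encycl
  rot[7] = pediamuffin$encyclo
  rot[8] = ediamuffin$encyclop
  rot[9] = diamuffin$encyclope
  rot[10] = iamuffin$encycloped
  rot[11] = amuffin$encyclopedi
  rot[12] = muffin$encyclopedia
  rot[13] = uffin$encyclopediam
  rot[14] = ffin$encyclopediamu
  rot[15] = fin$encyclopediamuf
  rot[16] = in$encyclopediamuff
  rot[17] = n$encyclopediamuffi
  rot[18] = $encyclopediamuffin
Sorted (with $ < everything):
  sorted[0] = $encyclopediamuffin
  sorted[1] = amuffin$encyclopedi
  sorted[2] = clopediamuffin$ency
  sorted[3] = cyclopediamuffin$en
  sorted[4] = diamuffin$encyclope
  sorted[5] = ediamuffin$encyclop
  sorted[6] = encyclopediamuffin$
  sorted[7] = ffin$encyclopediamu
  sorted[8] = fin$encyclopediamuf
  sorted[9] = iamuffin$encycloped
  sorted[10] = in$encyclopediamuff
  sorted[11] = lopediamuffin$encyc
  sorted[12] = muffin$encyclopedia
  sorted[13] = n$encyclopediamuffi
  sorted[14] = ncyclopediamuffin$e
  sorted[15] = opediamuffin$encycl
  sorted[16] = pediamuffin$encyclo
  sorted[17] = uffin$encyclopediam
  sorted[18] = yclopediamuffin$enc
sorted[14] = ncyclopediamuffin$e

Answer: ncyclopediamuffin$e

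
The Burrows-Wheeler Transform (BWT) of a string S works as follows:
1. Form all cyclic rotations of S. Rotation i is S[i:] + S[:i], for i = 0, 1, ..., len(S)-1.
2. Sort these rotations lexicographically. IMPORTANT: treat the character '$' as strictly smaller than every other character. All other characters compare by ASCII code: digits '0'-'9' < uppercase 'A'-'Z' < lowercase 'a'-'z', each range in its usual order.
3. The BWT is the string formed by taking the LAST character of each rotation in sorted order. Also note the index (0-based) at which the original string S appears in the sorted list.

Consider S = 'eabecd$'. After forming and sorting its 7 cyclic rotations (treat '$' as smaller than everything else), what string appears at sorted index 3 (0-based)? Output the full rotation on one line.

Answer: cd$eabe

Derivation:
All 7 rotations (rotation i = S[i:]+S[:i]):
  rot[0] = eabecd$
  rot[1] = abecd$e
  rot[2] = becd$ea
  rot[3] = ecd$eab
  rot[4] = cd$eabe
  rot[5] = d$eabec
  rot[6] = $eabecd
Sorted (with $ < everything):
  sorted[0] = $eabecd
  sorted[1] = abecd$e
  sorted[2] = becd$ea
  sorted[3] = cd$eabe
  sorted[4] = d$eabec
  sorted[5] = eabecd$
  sorted[6] = ecd$eab
sorted[3] = cd$eabe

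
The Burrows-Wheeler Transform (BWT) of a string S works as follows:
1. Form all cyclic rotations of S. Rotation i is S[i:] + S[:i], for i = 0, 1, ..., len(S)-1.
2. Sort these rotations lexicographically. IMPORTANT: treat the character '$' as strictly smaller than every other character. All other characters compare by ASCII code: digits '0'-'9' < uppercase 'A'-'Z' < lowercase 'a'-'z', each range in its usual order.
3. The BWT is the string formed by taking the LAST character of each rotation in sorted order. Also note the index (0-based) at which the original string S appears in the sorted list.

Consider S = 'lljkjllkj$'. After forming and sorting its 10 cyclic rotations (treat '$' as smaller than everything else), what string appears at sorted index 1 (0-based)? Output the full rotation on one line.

Answer: j$lljkjllk

Derivation:
All 10 rotations (rotation i = S[i:]+S[:i]):
  rot[0] = lljkjllkj$
  rot[1] = ljkjllkj$l
  rot[2] = jkjllkj$ll
  rot[3] = kjllkj$llj
  rot[4] = jllkj$lljk
  rot[5] = llkj$lljkj
  rot[6] = lkj$lljkjl
  rot[7] = kj$lljkjll
  rot[8] = j$lljkjllk
  rot[9] = $lljkjllkj
Sorted (with $ < everything):
  sorted[0] = $lljkjllkj
  sorted[1] = j$lljkjllk
  sorted[2] = jkjllkj$ll
  sorted[3] = jllkj$lljk
  sorted[4] = kj$lljkjll
  sorted[5] = kjllkj$llj
  sorted[6] = ljkjllkj$l
  sorted[7] = lkj$lljkjl
  sorted[8] = lljkjllkj$
  sorted[9] = llkj$lljkj
sorted[1] = j$lljkjllk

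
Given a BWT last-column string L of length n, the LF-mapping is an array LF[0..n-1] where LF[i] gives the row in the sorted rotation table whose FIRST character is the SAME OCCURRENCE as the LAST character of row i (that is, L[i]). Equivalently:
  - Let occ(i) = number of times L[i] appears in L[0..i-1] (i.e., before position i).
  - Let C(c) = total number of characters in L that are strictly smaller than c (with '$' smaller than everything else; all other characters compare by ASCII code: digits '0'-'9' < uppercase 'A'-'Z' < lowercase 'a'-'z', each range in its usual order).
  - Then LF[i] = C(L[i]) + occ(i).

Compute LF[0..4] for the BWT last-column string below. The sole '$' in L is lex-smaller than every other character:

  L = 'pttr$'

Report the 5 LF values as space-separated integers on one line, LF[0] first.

Char counts: '$':1, 'p':1, 'r':1, 't':2
C (first-col start): C('$')=0, C('p')=1, C('r')=2, C('t')=3
L[0]='p': occ=0, LF[0]=C('p')+0=1+0=1
L[1]='t': occ=0, LF[1]=C('t')+0=3+0=3
L[2]='t': occ=1, LF[2]=C('t')+1=3+1=4
L[3]='r': occ=0, LF[3]=C('r')+0=2+0=2
L[4]='$': occ=0, LF[4]=C('$')+0=0+0=0

Answer: 1 3 4 2 0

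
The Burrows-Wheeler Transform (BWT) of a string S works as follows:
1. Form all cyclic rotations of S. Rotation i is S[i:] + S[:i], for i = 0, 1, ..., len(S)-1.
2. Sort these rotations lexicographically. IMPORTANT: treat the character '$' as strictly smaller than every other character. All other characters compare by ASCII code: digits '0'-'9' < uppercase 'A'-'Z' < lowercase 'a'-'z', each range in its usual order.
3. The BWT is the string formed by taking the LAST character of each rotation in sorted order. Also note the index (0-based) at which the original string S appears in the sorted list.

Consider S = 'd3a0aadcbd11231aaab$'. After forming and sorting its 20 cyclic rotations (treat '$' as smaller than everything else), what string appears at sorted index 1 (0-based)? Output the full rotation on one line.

Answer: 0aadcbd11231aaab$d3a

Derivation:
All 20 rotations (rotation i = S[i:]+S[:i]):
  rot[0] = d3a0aadcbd11231aaab$
  rot[1] = 3a0aadcbd11231aaab$d
  rot[2] = a0aadcbd11231aaab$d3
  rot[3] = 0aadcbd11231aaab$d3a
  rot[4] = aadcbd11231aaab$d3a0
  rot[5] = adcbd11231aaab$d3a0a
  rot[6] = dcbd11231aaab$d3a0aa
  rot[7] = cbd11231aaab$d3a0aad
  rot[8] = bd11231aaab$d3a0aadc
  rot[9] = d11231aaab$d3a0aadcb
  rot[10] = 11231aaab$d3a0aadcbd
  rot[11] = 1231aaab$d3a0aadcbd1
  rot[12] = 231aaab$d3a0aadcbd11
  rot[13] = 31aaab$d3a0aadcbd112
  rot[14] = 1aaab$d3a0aadcbd1123
  rot[15] = aaab$d3a0aadcbd11231
  rot[16] = aab$d3a0aadcbd11231a
  rot[17] = ab$d3a0aadcbd11231aa
  rot[18] = b$d3a0aadcbd11231aaa
  rot[19] = $d3a0aadcbd11231aaab
Sorted (with $ < everything):
  sorted[0] = $d3a0aadcbd11231aaab
  sorted[1] = 0aadcbd11231aaab$d3a
  sorted[2] = 11231aaab$d3a0aadcbd
  sorted[3] = 1231aaab$d3a0aadcbd1
  sorted[4] = 1aaab$d3a0aadcbd1123
  sorted[5] = 231aaab$d3a0aadcbd11
  sorted[6] = 31aaab$d3a0aadcbd112
  sorted[7] = 3a0aadcbd11231aaab$d
  sorted[8] = a0aadcbd11231aaab$d3
  sorted[9] = aaab$d3a0aadcbd11231
  sorted[10] = aab$d3a0aadcbd11231a
  sorted[11] = aadcbd11231aaab$d3a0
  sorted[12] = ab$d3a0aadcbd11231aa
  sorted[13] = adcbd11231aaab$d3a0a
  sorted[14] = b$d3a0aadcbd11231aaa
  sorted[15] = bd11231aaab$d3a0aadc
  sorted[16] = cbd11231aaab$d3a0aad
  sorted[17] = d11231aaab$d3a0aadcb
  sorted[18] = d3a0aadcbd11231aaab$
  sorted[19] = dcbd11231aaab$d3a0aa
sorted[1] = 0aadcbd11231aaab$d3a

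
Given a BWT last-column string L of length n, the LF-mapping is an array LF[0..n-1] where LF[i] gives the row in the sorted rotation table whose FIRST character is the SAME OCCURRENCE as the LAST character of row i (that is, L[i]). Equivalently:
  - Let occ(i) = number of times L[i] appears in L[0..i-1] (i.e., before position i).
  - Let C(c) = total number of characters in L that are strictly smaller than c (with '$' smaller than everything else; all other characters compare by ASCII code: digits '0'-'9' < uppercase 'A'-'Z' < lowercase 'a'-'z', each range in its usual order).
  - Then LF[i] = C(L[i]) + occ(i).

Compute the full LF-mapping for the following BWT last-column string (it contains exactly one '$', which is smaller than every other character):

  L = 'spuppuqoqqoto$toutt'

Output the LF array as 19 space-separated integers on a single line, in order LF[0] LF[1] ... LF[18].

Char counts: '$':1, 'o':4, 'p':3, 'q':3, 's':1, 't':4, 'u':3
C (first-col start): C('$')=0, C('o')=1, C('p')=5, C('q')=8, C('s')=11, C('t')=12, C('u')=16
L[0]='s': occ=0, LF[0]=C('s')+0=11+0=11
L[1]='p': occ=0, LF[1]=C('p')+0=5+0=5
L[2]='u': occ=0, LF[2]=C('u')+0=16+0=16
L[3]='p': occ=1, LF[3]=C('p')+1=5+1=6
L[4]='p': occ=2, LF[4]=C('p')+2=5+2=7
L[5]='u': occ=1, LF[5]=C('u')+1=16+1=17
L[6]='q': occ=0, LF[6]=C('q')+0=8+0=8
L[7]='o': occ=0, LF[7]=C('o')+0=1+0=1
L[8]='q': occ=1, LF[8]=C('q')+1=8+1=9
L[9]='q': occ=2, LF[9]=C('q')+2=8+2=10
L[10]='o': occ=1, LF[10]=C('o')+1=1+1=2
L[11]='t': occ=0, LF[11]=C('t')+0=12+0=12
L[12]='o': occ=2, LF[12]=C('o')+2=1+2=3
L[13]='$': occ=0, LF[13]=C('$')+0=0+0=0
L[14]='t': occ=1, LF[14]=C('t')+1=12+1=13
L[15]='o': occ=3, LF[15]=C('o')+3=1+3=4
L[16]='u': occ=2, LF[16]=C('u')+2=16+2=18
L[17]='t': occ=2, LF[17]=C('t')+2=12+2=14
L[18]='t': occ=3, LF[18]=C('t')+3=12+3=15

Answer: 11 5 16 6 7 17 8 1 9 10 2 12 3 0 13 4 18 14 15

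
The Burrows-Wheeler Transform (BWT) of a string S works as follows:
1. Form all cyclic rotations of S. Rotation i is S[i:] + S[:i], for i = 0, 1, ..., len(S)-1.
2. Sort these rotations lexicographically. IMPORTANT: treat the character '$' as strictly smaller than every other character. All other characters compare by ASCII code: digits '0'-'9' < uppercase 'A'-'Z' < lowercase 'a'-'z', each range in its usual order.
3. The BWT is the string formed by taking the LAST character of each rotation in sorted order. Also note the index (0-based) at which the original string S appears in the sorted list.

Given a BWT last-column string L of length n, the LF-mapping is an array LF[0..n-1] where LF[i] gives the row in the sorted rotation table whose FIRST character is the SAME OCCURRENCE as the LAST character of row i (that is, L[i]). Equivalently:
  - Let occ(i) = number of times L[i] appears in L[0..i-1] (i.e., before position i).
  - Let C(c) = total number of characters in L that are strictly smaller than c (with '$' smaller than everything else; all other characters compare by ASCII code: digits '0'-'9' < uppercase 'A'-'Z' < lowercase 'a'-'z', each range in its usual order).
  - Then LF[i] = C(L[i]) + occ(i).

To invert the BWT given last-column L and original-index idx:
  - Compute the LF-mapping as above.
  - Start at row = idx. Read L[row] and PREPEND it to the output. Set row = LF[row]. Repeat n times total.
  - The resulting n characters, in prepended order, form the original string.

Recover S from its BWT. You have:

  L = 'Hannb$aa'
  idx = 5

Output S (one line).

LF mapping: 1 2 6 7 5 0 3 4
Walk LF starting at row 5, prepending L[row]:
  step 1: row=5, L[5]='$', prepend. Next row=LF[5]=0
  step 2: row=0, L[0]='H', prepend. Next row=LF[0]=1
  step 3: row=1, L[1]='a', prepend. Next row=LF[1]=2
  step 4: row=2, L[2]='n', prepend. Next row=LF[2]=6
  step 5: row=6, L[6]='a', prepend. Next row=LF[6]=3
  step 6: row=3, L[3]='n', prepend. Next row=LF[3]=7
  step 7: row=7, L[7]='a', prepend. Next row=LF[7]=4
  step 8: row=4, L[4]='b', prepend. Next row=LF[4]=5
Reversed output: bananaH$

Answer: bananaH$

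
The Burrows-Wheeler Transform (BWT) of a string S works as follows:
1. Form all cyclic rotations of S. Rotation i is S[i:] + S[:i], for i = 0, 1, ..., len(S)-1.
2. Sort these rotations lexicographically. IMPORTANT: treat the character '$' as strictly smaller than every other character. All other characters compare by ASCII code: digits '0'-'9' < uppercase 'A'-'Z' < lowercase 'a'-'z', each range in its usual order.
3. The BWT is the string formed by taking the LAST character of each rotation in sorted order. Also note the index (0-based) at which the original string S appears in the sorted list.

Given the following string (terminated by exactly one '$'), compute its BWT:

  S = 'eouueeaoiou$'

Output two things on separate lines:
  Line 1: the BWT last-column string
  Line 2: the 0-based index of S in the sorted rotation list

All 12 rotations (rotation i = S[i:]+S[:i]):
  rot[0] = eouueeaoiou$
  rot[1] = ouueeaoiou$e
  rot[2] = uueeaoiou$eo
  rot[3] = ueeaoiou$eou
  rot[4] = eeaoiou$eouu
  rot[5] = eaoiou$eouue
  rot[6] = aoiou$eouuee
  rot[7] = oiou$eouueea
  rot[8] = iou$eouueeao
  rot[9] = ou$eouueeaoi
  rot[10] = u$eouueeaoio
  rot[11] = $eouueeaoiou
Sorted (with $ < everything):
  sorted[0] = $eouueeaoiou  (last char: 'u')
  sorted[1] = aoiou$eouuee  (last char: 'e')
  sorted[2] = eaoiou$eouue  (last char: 'e')
  sorted[3] = eeaoiou$eouu  (last char: 'u')
  sorted[4] = eouueeaoiou$  (last char: '$')
  sorted[5] = iou$eouueeao  (last char: 'o')
  sorted[6] = oiou$eouueea  (last char: 'a')
  sorted[7] = ou$eouueeaoi  (last char: 'i')
  sorted[8] = ouueeaoiou$e  (last char: 'e')
  sorted[9] = u$eouueeaoio  (last char: 'o')
  sorted[10] = ueeaoiou$eou  (last char: 'u')
  sorted[11] = uueeaoiou$eo  (last char: 'o')
Last column: ueeu$oaieouo
Original string S is at sorted index 4

Answer: ueeu$oaieouo
4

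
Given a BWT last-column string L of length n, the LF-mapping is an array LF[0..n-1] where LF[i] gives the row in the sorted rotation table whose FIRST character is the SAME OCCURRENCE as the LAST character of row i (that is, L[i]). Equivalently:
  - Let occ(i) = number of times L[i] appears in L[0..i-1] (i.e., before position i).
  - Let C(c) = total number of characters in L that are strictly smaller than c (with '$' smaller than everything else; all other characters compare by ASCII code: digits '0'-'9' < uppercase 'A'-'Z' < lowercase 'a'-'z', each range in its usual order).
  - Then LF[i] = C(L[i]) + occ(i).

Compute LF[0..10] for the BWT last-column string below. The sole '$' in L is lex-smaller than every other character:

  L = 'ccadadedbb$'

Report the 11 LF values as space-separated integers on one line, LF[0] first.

Answer: 5 6 1 7 2 8 10 9 3 4 0

Derivation:
Char counts: '$':1, 'a':2, 'b':2, 'c':2, 'd':3, 'e':1
C (first-col start): C('$')=0, C('a')=1, C('b')=3, C('c')=5, C('d')=7, C('e')=10
L[0]='c': occ=0, LF[0]=C('c')+0=5+0=5
L[1]='c': occ=1, LF[1]=C('c')+1=5+1=6
L[2]='a': occ=0, LF[2]=C('a')+0=1+0=1
L[3]='d': occ=0, LF[3]=C('d')+0=7+0=7
L[4]='a': occ=1, LF[4]=C('a')+1=1+1=2
L[5]='d': occ=1, LF[5]=C('d')+1=7+1=8
L[6]='e': occ=0, LF[6]=C('e')+0=10+0=10
L[7]='d': occ=2, LF[7]=C('d')+2=7+2=9
L[8]='b': occ=0, LF[8]=C('b')+0=3+0=3
L[9]='b': occ=1, LF[9]=C('b')+1=3+1=4
L[10]='$': occ=0, LF[10]=C('$')+0=0+0=0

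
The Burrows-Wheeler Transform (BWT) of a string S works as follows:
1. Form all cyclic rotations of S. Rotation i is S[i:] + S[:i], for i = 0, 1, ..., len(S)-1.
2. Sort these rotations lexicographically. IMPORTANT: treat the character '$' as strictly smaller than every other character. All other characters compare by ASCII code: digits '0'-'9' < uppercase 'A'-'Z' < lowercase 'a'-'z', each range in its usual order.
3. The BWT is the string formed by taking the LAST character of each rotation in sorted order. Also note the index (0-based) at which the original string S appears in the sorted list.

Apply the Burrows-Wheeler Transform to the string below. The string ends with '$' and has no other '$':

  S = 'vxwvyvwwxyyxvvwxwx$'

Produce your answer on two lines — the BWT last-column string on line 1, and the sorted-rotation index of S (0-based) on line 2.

All 19 rotations (rotation i = S[i:]+S[:i]):
  rot[0] = vxwvyvwwxyyxvvwxwx$
  rot[1] = xwvyvwwxyyxvvwxwx$v
  rot[2] = wvyvwwxyyxvvwxwx$vx
  rot[3] = vyvwwxyyxvvwxwx$vxw
  rot[4] = yvwwxyyxvvwxwx$vxwv
  rot[5] = vwwxyyxvvwxwx$vxwvy
  rot[6] = wwxyyxvvwxwx$vxwvyv
  rot[7] = wxyyxvvwxwx$vxwvyvw
  rot[8] = xyyxvvwxwx$vxwvyvww
  rot[9] = yyxvvwxwx$vxwvyvwwx
  rot[10] = yxvvwxwx$vxwvyvwwxy
  rot[11] = xvvwxwx$vxwvyvwwxyy
  rot[12] = vvwxwx$vxwvyvwwxyyx
  rot[13] = vwxwx$vxwvyvwwxyyxv
  rot[14] = wxwx$vxwvyvwwxyyxvv
  rot[15] = xwx$vxwvyvwwxyyxvvw
  rot[16] = wx$vxwvyvwwxyyxvvwx
  rot[17] = x$vxwvyvwwxyyxvvwxw
  rot[18] = $vxwvyvwwxyyxvvwxwx
Sorted (with $ < everything):
  sorted[0] = $vxwvyvwwxyyxvvwxwx  (last char: 'x')
  sorted[1] = vvwxwx$vxwvyvwwxyyx  (last char: 'x')
  sorted[2] = vwwxyyxvvwxwx$vxwvy  (last char: 'y')
  sorted[3] = vwxwx$vxwvyvwwxyyxv  (last char: 'v')
  sorted[4] = vxwvyvwwxyyxvvwxwx$  (last char: '$')
  sorted[5] = vyvwwxyyxvvwxwx$vxw  (last char: 'w')
  sorted[6] = wvyvwwxyyxvvwxwx$vx  (last char: 'x')
  sorted[7] = wwxyyxvvwxwx$vxwvyv  (last char: 'v')
  sorted[8] = wx$vxwvyvwwxyyxvvwx  (last char: 'x')
  sorted[9] = wxwx$vxwvyvwwxyyxvv  (last char: 'v')
  sorted[10] = wxyyxvvwxwx$vxwvyvw  (last char: 'w')
  sorted[11] = x$vxwvyvwwxyyxvvwxw  (last char: 'w')
  sorted[12] = xvvwxwx$vxwvyvwwxyy  (last char: 'y')
  sorted[13] = xwvyvwwxyyxvvwxwx$v  (last char: 'v')
  sorted[14] = xwx$vxwvyvwwxyyxvvw  (last char: 'w')
  sorted[15] = xyyxvvwxwx$vxwvyvww  (last char: 'w')
  sorted[16] = yvwwxyyxvvwxwx$vxwv  (last char: 'v')
  sorted[17] = yxvvwxwx$vxwvyvwwxy  (last char: 'y')
  sorted[18] = yyxvvwxwx$vxwvyvwwx  (last char: 'x')
Last column: xxyv$wxvxvwwyvwwvyx
Original string S is at sorted index 4

Answer: xxyv$wxvxvwwyvwwvyx
4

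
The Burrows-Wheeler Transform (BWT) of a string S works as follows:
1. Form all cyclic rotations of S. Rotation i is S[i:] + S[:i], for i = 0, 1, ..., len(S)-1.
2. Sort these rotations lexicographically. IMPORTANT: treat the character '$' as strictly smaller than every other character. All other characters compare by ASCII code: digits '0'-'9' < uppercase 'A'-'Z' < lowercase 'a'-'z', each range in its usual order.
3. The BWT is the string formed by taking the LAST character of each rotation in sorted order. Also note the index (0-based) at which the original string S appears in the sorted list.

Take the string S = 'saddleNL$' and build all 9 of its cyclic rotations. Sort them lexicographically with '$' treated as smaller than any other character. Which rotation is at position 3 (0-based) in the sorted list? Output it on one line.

Answer: addleNL$s

Derivation:
All 9 rotations (rotation i = S[i:]+S[:i]):
  rot[0] = saddleNL$
  rot[1] = addleNL$s
  rot[2] = ddleNL$sa
  rot[3] = dleNL$sad
  rot[4] = leNL$sadd
  rot[5] = eNL$saddl
  rot[6] = NL$saddle
  rot[7] = L$saddleN
  rot[8] = $saddleNL
Sorted (with $ < everything):
  sorted[0] = $saddleNL
  sorted[1] = L$saddleN
  sorted[2] = NL$saddle
  sorted[3] = addleNL$s
  sorted[4] = ddleNL$sa
  sorted[5] = dleNL$sad
  sorted[6] = eNL$saddl
  sorted[7] = leNL$sadd
  sorted[8] = saddleNL$
sorted[3] = addleNL$s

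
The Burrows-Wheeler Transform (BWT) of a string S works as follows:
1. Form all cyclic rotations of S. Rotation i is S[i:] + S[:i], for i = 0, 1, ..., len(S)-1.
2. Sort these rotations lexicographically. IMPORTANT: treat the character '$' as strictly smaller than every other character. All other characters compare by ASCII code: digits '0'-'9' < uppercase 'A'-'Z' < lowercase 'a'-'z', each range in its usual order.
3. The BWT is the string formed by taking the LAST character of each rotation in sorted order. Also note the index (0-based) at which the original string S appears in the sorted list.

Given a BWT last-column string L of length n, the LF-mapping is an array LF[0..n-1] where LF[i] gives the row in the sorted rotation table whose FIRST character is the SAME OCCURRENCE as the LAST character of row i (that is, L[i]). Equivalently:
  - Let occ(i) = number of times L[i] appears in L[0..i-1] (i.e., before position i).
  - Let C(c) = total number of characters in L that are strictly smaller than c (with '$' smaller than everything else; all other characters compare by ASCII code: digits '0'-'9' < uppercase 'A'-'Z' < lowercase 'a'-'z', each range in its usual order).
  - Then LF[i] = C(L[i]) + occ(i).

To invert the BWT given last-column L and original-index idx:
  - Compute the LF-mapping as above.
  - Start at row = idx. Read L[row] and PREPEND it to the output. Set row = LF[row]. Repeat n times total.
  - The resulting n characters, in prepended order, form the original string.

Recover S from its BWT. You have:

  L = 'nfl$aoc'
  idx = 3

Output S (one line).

Answer: falcon$

Derivation:
LF mapping: 5 3 4 0 1 6 2
Walk LF starting at row 3, prepending L[row]:
  step 1: row=3, L[3]='$', prepend. Next row=LF[3]=0
  step 2: row=0, L[0]='n', prepend. Next row=LF[0]=5
  step 3: row=5, L[5]='o', prepend. Next row=LF[5]=6
  step 4: row=6, L[6]='c', prepend. Next row=LF[6]=2
  step 5: row=2, L[2]='l', prepend. Next row=LF[2]=4
  step 6: row=4, L[4]='a', prepend. Next row=LF[4]=1
  step 7: row=1, L[1]='f', prepend. Next row=LF[1]=3
Reversed output: falcon$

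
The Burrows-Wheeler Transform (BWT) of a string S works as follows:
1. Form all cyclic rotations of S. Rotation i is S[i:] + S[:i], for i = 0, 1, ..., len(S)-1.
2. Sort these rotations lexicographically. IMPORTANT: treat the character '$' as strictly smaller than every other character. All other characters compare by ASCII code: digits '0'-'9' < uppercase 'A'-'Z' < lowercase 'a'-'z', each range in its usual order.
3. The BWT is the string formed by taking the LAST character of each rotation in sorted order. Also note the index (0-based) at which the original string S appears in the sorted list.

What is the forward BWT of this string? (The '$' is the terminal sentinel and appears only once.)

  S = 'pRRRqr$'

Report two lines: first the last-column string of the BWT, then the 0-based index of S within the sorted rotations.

Answer: rpRR$Rq
4

Derivation:
All 7 rotations (rotation i = S[i:]+S[:i]):
  rot[0] = pRRRqr$
  rot[1] = RRRqr$p
  rot[2] = RRqr$pR
  rot[3] = Rqr$pRR
  rot[4] = qr$pRRR
  rot[5] = r$pRRRq
  rot[6] = $pRRRqr
Sorted (with $ < everything):
  sorted[0] = $pRRRqr  (last char: 'r')
  sorted[1] = RRRqr$p  (last char: 'p')
  sorted[2] = RRqr$pR  (last char: 'R')
  sorted[3] = Rqr$pRR  (last char: 'R')
  sorted[4] = pRRRqr$  (last char: '$')
  sorted[5] = qr$pRRR  (last char: 'R')
  sorted[6] = r$pRRRq  (last char: 'q')
Last column: rpRR$Rq
Original string S is at sorted index 4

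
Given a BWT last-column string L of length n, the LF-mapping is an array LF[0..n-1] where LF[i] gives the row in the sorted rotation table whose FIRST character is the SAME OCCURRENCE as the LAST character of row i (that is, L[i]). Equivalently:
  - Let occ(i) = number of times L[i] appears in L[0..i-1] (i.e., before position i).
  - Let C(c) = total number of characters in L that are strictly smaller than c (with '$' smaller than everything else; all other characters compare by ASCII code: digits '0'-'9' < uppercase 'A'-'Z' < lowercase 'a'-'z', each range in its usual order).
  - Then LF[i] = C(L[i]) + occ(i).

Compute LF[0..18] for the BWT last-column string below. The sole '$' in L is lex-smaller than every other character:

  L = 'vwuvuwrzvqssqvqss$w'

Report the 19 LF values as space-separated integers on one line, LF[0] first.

Char counts: '$':1, 'q':3, 'r':1, 's':4, 'u':2, 'v':4, 'w':3, 'z':1
C (first-col start): C('$')=0, C('q')=1, C('r')=4, C('s')=5, C('u')=9, C('v')=11, C('w')=15, C('z')=18
L[0]='v': occ=0, LF[0]=C('v')+0=11+0=11
L[1]='w': occ=0, LF[1]=C('w')+0=15+0=15
L[2]='u': occ=0, LF[2]=C('u')+0=9+0=9
L[3]='v': occ=1, LF[3]=C('v')+1=11+1=12
L[4]='u': occ=1, LF[4]=C('u')+1=9+1=10
L[5]='w': occ=1, LF[5]=C('w')+1=15+1=16
L[6]='r': occ=0, LF[6]=C('r')+0=4+0=4
L[7]='z': occ=0, LF[7]=C('z')+0=18+0=18
L[8]='v': occ=2, LF[8]=C('v')+2=11+2=13
L[9]='q': occ=0, LF[9]=C('q')+0=1+0=1
L[10]='s': occ=0, LF[10]=C('s')+0=5+0=5
L[11]='s': occ=1, LF[11]=C('s')+1=5+1=6
L[12]='q': occ=1, LF[12]=C('q')+1=1+1=2
L[13]='v': occ=3, LF[13]=C('v')+3=11+3=14
L[14]='q': occ=2, LF[14]=C('q')+2=1+2=3
L[15]='s': occ=2, LF[15]=C('s')+2=5+2=7
L[16]='s': occ=3, LF[16]=C('s')+3=5+3=8
L[17]='$': occ=0, LF[17]=C('$')+0=0+0=0
L[18]='w': occ=2, LF[18]=C('w')+2=15+2=17

Answer: 11 15 9 12 10 16 4 18 13 1 5 6 2 14 3 7 8 0 17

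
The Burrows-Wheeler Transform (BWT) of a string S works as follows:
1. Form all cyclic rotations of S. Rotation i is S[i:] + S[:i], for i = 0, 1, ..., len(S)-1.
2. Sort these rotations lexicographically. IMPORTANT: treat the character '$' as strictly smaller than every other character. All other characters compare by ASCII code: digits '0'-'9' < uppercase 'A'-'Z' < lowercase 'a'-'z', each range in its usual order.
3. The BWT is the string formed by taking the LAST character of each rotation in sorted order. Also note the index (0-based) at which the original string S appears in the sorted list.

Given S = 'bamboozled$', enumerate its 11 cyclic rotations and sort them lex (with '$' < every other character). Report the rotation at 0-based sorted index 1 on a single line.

Answer: amboozled$b

Derivation:
All 11 rotations (rotation i = S[i:]+S[:i]):
  rot[0] = bamboozled$
  rot[1] = amboozled$b
  rot[2] = mboozled$ba
  rot[3] = boozled$bam
  rot[4] = oozled$bamb
  rot[5] = ozled$bambo
  rot[6] = zled$bamboo
  rot[7] = led$bambooz
  rot[8] = ed$bamboozl
  rot[9] = d$bamboozle
  rot[10] = $bamboozled
Sorted (with $ < everything):
  sorted[0] = $bamboozled
  sorted[1] = amboozled$b
  sorted[2] = bamboozled$
  sorted[3] = boozled$bam
  sorted[4] = d$bamboozle
  sorted[5] = ed$bamboozl
  sorted[6] = led$bambooz
  sorted[7] = mboozled$ba
  sorted[8] = oozled$bamb
  sorted[9] = ozled$bambo
  sorted[10] = zled$bamboo
sorted[1] = amboozled$b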